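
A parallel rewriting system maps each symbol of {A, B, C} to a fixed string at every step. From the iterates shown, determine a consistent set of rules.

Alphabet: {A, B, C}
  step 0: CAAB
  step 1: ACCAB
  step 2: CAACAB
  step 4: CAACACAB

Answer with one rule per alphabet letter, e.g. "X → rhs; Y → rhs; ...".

  step 1 ⇒ step 2: ACCAB ⇒ C·A·A·C·AB
    A ↦ C
    B ↦ AB
    C ↦ A

A->C, B->AB, C->A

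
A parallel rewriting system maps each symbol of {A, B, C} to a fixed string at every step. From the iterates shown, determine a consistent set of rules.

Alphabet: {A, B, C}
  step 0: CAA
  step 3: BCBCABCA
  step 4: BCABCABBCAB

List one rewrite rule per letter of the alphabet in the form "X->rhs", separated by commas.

A->B, B->BC, C->A

  step 3 ⇒ step 4: BCBCABCA ⇒ BC·A·BC·A·B·BC·A·B
    A ↦ B
    B ↦ BC
    C ↦ A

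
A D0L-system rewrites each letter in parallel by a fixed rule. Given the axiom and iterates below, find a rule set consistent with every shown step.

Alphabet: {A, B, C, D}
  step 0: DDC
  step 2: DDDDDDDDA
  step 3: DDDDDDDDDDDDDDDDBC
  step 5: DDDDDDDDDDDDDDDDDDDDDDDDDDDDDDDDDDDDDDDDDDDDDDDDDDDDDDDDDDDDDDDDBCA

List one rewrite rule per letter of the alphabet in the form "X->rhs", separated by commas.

A->BC, B->A, C->B, D->DD

  step 2 ⇒ step 3: DDDDDDDDA ⇒ DD·DD·DD·DD·DD·DD·DD·DD·BC
    A ↦ BC
    D ↦ DD
    B ↦ A  (constrained at step 3)
    C ↦ B  (constrained at step 0)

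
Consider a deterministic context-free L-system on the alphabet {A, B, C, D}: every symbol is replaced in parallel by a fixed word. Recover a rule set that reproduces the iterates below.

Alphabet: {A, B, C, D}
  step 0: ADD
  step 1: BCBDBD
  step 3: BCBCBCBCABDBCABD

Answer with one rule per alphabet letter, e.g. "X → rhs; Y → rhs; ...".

A->BC, B->A, C->AA, D->BD

  step 0 ⇒ step 1: ADD ⇒ BC·BD·BD
    A ↦ BC
    D ↦ BD
    B ↦ A  (constrained at step 1)
    C ↦ AA  (constrained at step 1)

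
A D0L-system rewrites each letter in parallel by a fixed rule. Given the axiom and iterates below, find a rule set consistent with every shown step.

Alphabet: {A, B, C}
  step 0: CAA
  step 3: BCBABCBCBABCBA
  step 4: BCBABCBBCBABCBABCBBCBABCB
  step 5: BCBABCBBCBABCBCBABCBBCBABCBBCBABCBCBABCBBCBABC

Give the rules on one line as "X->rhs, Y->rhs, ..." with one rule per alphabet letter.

A->B, B->BC, C->BA

  step 4 ⇒ step 5: BCBABCBBCBABCBABCBBCBABCB ⇒ BC·BA·BC·B·BC·BA·BC·BC·BA·BC·B·BC·BA·BC·B·BC·BA·BC·BC·BA·BC·B·BC·BA·BC
    A ↦ B
    B ↦ BC
    C ↦ BA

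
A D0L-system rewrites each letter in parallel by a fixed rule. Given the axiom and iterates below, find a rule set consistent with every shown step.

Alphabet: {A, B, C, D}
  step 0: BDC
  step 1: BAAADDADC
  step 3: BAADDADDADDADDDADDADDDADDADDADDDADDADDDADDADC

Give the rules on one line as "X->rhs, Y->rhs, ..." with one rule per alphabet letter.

  step 0 ⇒ step 1: BDC ⇒ BAA·ADD·ADC
    B ↦ BAA
    C ↦ ADC
    D ↦ ADD
    A ↦ D  (constrained at step 1)

A->D, B->BAA, C->ADC, D->ADD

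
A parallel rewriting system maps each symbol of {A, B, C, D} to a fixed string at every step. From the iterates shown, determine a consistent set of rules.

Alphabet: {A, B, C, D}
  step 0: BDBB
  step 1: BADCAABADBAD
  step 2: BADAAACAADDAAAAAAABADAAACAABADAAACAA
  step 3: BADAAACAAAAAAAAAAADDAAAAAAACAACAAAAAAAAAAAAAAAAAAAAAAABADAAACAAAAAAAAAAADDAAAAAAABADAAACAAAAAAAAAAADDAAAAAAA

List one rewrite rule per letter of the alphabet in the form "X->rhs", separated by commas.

A->AAA, B->BAD, C->DDA, D->CAA

  step 2 ⇒ step 3: BADAAACAADDAAAAAAABADAAACAABADAAACAA ⇒ BAD·AAA·CAA·AAA·AAA·AAA·DDA·AAA·AAA·CAA·CAA·AAA·AAA·AAA·AAA·AAA·AAA·AAA·BAD·AAA·CAA·AAA·AAA·AAA·DDA·AAA·AAA·BAD·AAA·CAA·AAA·AAA·AAA·DDA·AAA·AAA
    A ↦ AAA
    B ↦ BAD
    C ↦ DDA
    D ↦ CAA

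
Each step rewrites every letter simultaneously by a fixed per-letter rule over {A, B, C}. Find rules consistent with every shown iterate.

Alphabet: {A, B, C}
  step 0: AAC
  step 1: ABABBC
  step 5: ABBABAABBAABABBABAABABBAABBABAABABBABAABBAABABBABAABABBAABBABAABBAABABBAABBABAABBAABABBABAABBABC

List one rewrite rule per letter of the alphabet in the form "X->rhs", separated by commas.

  step 0 ⇒ step 1: AAC ⇒ AB·AB·BC
    A ↦ AB
    C ↦ BC
    B ↦ BA  (constrained at step 1)

A->AB, B->BA, C->BC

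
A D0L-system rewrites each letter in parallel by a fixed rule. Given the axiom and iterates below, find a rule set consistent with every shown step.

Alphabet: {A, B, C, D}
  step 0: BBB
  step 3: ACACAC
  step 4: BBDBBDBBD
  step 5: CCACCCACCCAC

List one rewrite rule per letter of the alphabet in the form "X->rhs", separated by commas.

A->BB, B->C, C->D, D->AC

  step 4 ⇒ step 5: BBDBBDBBD ⇒ C·C·AC·C·C·AC·C·C·AC
    B ↦ C
    D ↦ AC
  step 3 ⇒ step 4: ACACAC ⇒ BB·D·BB·D·BB·D
    A ↦ BB
  step 3 ⇒ step 4: ACACAC ⇒ BB·D·BB·D·BB·D
    C ↦ D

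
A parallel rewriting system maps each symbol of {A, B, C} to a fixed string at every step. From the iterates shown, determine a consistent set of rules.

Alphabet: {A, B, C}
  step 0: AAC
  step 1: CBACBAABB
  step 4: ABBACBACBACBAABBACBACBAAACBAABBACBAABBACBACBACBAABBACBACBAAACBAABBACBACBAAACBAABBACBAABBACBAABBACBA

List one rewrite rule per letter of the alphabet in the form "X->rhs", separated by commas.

  step 0 ⇒ step 1: AAC ⇒ CBA·CBA·ABB
    A ↦ CBA
    C ↦ ABB
    B ↦ A  (constrained at step 1)

A->CBA, B->A, C->ABB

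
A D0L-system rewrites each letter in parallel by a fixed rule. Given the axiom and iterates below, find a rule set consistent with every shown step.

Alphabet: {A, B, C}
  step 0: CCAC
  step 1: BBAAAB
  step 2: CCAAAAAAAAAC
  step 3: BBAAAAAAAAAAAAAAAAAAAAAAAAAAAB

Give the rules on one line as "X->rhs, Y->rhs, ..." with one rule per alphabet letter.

  step 2 ⇒ step 3: CCAAAAAAAAAC ⇒ B·B·AAA·AAA·AAA·AAA·AAA·AAA·AAA·AAA·AAA·B
    A ↦ AAA
    C ↦ B
  step 1 ⇒ step 2: BBAAAB ⇒ C·C·AAA·AAA·AAA·C
    B ↦ C

A->AAA, B->C, C->B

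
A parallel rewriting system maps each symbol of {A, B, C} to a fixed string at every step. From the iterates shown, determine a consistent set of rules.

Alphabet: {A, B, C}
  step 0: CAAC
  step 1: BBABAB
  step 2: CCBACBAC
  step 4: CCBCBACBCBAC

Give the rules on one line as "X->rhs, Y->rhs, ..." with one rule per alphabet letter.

A->BA, B->C, C->B

  step 1 ⇒ step 2: BBABAB ⇒ C·C·BA·C·BA·C
    A ↦ BA
    B ↦ C
  step 0 ⇒ step 1: CAAC ⇒ B·BA·BA·B
    C ↦ B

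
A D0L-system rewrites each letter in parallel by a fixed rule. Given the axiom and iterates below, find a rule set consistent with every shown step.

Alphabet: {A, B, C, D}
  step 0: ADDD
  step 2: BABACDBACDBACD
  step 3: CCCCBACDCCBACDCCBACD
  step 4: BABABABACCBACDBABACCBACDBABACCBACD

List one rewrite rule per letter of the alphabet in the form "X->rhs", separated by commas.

A->C, B->C, C->BA, D->CD

  step 3 ⇒ step 4: CCCCBACDCCBACDCCBACD ⇒ BA·BA·BA·BA·C·C·BA·CD·BA·BA·C·C·BA·CD·BA·BA·C·C·BA·CD
    A ↦ C
    B ↦ C
    C ↦ BA
    D ↦ CD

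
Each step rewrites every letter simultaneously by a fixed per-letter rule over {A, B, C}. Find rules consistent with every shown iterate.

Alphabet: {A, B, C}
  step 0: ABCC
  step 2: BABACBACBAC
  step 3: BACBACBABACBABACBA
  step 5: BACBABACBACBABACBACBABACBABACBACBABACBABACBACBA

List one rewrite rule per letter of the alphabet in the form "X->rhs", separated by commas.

  step 2 ⇒ step 3: BABACBACBAC ⇒ BA·C·BA·C·BA·BA·C·BA·BA·C·BA
    A ↦ C
    B ↦ BA
    C ↦ BA

A->C, B->BA, C->BA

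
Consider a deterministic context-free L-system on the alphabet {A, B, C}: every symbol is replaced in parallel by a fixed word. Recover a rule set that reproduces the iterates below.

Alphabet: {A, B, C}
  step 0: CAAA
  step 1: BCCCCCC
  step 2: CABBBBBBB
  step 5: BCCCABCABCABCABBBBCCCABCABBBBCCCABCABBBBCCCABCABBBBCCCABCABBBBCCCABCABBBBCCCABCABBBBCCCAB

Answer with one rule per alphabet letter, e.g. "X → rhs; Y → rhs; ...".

A->CC, B->CAB, C->B

  step 1 ⇒ step 2: BCCCCCC ⇒ CAB·B·B·B·B·B·B
    B ↦ CAB
    C ↦ B
  step 0 ⇒ step 1: CAAA ⇒ B·CC·CC·CC
    A ↦ CC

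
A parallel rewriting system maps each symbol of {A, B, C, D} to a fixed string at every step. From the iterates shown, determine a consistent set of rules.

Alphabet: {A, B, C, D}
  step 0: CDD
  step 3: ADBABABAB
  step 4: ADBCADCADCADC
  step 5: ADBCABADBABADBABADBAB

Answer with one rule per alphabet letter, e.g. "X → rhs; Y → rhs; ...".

  step 4 ⇒ step 5: ADBCADCADCADC ⇒ AD·B·C·AB·AD·B·AB·AD·B·AB·AD·B·AB
    A ↦ AD
    B ↦ C
    C ↦ AB
    D ↦ B

A->AD, B->C, C->AB, D->B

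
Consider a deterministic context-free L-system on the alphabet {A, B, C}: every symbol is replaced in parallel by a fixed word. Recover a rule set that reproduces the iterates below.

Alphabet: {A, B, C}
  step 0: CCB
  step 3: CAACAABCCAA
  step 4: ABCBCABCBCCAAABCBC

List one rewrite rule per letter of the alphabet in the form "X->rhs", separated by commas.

  step 3 ⇒ step 4: CAACAABCCAA ⇒ A·BC·BC·A·BC·BC·CA·A·A·BC·BC
    A ↦ BC
    B ↦ CA
    C ↦ A

A->BC, B->CA, C->A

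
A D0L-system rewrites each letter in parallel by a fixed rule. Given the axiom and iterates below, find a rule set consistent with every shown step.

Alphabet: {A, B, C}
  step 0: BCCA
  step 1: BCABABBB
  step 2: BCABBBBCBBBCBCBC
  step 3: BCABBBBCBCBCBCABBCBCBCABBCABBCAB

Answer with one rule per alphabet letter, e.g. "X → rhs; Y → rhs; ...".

  step 2 ⇒ step 3: BCABBBBCBBBCBCBC ⇒ BC·AB·BB·BC·BC·BC·BC·AB·BC·BC·BC·AB·BC·AB·BC·AB
    A ↦ BB
    B ↦ BC
    C ↦ AB

A->BB, B->BC, C->AB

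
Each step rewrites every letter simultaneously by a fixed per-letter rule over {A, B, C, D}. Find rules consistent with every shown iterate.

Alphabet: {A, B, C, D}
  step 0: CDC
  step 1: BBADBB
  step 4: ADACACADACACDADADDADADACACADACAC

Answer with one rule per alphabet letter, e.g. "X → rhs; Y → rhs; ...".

  step 0 ⇒ step 1: CDC ⇒ BB·AD·BB
    C ↦ BB
    D ↦ AD
    A ↦ D  (constrained at step 1)
    B ↦ AC  (constrained at step 1)

A->D, B->AC, C->BB, D->AD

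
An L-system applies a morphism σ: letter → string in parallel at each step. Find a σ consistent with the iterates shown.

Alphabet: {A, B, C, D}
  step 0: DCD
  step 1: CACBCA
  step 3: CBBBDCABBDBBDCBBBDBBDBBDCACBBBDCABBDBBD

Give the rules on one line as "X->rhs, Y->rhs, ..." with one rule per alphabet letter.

A->DBB, B->BBD, C->CB, D->CA

  step 0 ⇒ step 1: DCD ⇒ CA·CB·CA
    C ↦ CB
    D ↦ CA
    A ↦ DBB  (constrained at step 1)
    B ↦ BBD  (constrained at step 1)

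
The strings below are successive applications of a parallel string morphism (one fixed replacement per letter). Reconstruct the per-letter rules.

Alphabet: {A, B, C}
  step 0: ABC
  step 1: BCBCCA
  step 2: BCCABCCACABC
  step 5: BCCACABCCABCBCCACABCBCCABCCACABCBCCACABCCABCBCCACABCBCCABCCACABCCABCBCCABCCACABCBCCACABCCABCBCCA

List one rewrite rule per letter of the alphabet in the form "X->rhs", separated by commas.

A->BC, B->BC, C->CA

  step 1 ⇒ step 2: BCBCCA ⇒ BC·CA·BC·CA·CA·BC
    A ↦ BC
    B ↦ BC
    C ↦ CA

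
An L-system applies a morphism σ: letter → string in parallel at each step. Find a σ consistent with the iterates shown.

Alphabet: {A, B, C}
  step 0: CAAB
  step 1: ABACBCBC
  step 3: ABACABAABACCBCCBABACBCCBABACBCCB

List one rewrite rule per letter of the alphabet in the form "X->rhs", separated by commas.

  step 0 ⇒ step 1: CAAB ⇒ ABA·CB·CB·C
    A ↦ CB
    B ↦ C
    C ↦ ABA

A->CB, B->C, C->ABA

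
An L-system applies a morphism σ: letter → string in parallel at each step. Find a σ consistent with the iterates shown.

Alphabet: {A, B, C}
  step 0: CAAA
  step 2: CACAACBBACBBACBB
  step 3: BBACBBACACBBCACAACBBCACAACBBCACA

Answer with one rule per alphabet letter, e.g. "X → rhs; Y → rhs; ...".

A->AC, B->CA, C->BB

  step 2 ⇒ step 3: CACAACBBACBBACBB ⇒ BB·AC·BB·AC·AC·BB·CA·CA·AC·BB·CA·CA·AC·BB·CA·CA
    A ↦ AC
    B ↦ CA
    C ↦ BB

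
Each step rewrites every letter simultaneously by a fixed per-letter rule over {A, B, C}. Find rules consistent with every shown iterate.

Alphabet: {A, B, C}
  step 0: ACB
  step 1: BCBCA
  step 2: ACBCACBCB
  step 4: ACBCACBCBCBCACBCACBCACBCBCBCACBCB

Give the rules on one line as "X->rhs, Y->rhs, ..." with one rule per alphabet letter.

  step 1 ⇒ step 2: BCBCA ⇒ A·CBC·A·CBC·B
    A ↦ B
    B ↦ A
    C ↦ CBC

A->B, B->A, C->CBC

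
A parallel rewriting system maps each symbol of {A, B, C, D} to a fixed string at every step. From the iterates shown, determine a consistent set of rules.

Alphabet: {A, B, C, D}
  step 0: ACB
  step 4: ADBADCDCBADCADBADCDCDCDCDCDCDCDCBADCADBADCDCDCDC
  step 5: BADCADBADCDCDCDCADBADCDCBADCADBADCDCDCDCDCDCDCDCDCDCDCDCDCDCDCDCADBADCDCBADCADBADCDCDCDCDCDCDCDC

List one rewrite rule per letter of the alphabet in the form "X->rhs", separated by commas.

  step 4 ⇒ step 5: ADBADCDCBADCADBADCDCDCDCDCDCDCDCBADCADBADCDCDCDC ⇒ BA·DC·AD·BA·DC·DC·DC·DC·AD·BA·DC·DC·BA·DC·AD·BA·DC·DC·DC·DC·DC·DC·DC·DC·DC·DC·DC·DC·DC·DC·DC·DC·AD·BA·DC·DC·BA·DC·AD·BA·DC·DC·DC·DC·DC·DC·DC·DC
    A ↦ BA
    B ↦ AD
    C ↦ DC
    D ↦ DC

A->BA, B->AD, C->DC, D->DC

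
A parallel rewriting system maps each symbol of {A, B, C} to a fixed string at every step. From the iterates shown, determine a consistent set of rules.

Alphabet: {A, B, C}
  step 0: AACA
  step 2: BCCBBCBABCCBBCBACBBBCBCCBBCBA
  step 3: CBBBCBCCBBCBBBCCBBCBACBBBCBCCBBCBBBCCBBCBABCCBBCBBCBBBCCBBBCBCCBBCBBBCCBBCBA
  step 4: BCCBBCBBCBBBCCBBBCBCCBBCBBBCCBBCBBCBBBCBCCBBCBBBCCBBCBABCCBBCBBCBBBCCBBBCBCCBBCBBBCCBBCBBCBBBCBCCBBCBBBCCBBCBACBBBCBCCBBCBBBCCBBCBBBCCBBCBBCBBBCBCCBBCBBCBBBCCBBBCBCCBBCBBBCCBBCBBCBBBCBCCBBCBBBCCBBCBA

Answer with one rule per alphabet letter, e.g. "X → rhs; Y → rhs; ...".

A->CBA, B->CBB, C->BC

  step 3 ⇒ step 4: CBBBCBCCBBCBBBCCBBCBACBBBCBCCBBCBBBCCBBCBABCCBBCBBCBBBCCBBBCBCCBBCBBBCCBBCBA ⇒ BC·CBB·CBB·CBB·BC·CBB·BC·BC·CBB·CBB·BC·CBB·CBB·CBB·BC·BC·CBB·CBB·BC·CBB·CBA·BC·CBB·CBB·CBB·BC·CBB·BC·BC·CBB·CBB·BC·CBB·CBB·CBB·BC·BC·CBB·CBB·BC·CBB·CBA·CBB·BC·BC·CBB·CBB·BC·CBB·CBB·BC·CBB·CBB·CBB·BC·BC·CBB·CBB·CBB·BC·CBB·BC·BC·CBB·CBB·BC·CBB·CBB·CBB·BC·BC·CBB·CBB·BC·CBB·CBA
    A ↦ CBA
    B ↦ CBB
    C ↦ BC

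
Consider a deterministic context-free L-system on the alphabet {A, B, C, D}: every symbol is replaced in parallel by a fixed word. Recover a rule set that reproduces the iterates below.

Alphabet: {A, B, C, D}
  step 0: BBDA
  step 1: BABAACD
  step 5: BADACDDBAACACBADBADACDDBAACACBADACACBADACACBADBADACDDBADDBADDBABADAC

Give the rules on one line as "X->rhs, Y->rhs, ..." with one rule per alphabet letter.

A->D, B->BA, C->DBA, D->AC

  step 0 ⇒ step 1: BBDA ⇒ BA·BA·AC·D
    A ↦ D
    B ↦ BA
    D ↦ AC
    C ↦ DBA  (constrained at step 1)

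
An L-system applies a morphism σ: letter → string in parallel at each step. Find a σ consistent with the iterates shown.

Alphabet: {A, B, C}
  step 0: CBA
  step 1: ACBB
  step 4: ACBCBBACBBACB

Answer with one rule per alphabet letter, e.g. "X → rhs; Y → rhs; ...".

A->B, B->CB, C->A

  step 0 ⇒ step 1: CBA ⇒ A·CB·B
    A ↦ B
    B ↦ CB
    C ↦ A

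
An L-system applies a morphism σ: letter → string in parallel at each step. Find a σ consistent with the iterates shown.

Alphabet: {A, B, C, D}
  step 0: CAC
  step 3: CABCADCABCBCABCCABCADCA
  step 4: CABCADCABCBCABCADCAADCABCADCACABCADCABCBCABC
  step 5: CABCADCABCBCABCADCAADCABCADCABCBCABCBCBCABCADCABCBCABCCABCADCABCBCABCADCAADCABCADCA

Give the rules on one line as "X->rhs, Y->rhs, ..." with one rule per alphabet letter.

  step 4 ⇒ step 5: CABCADCABCBCABCADCAADCABCADCACABCADCABCBCABC ⇒ CA·BC·AD·CA·BC·B·CA·BC·AD·CA·AD·CA·BC·AD·CA·BC·B·CA·BC·BC·B·CA·BC·AD·CA·BC·B·CA·BC·CA·BC·AD·CA·BC·B·CA·BC·AD·CA·AD·CA·BC·AD·CA
    A ↦ BC
    B ↦ AD
    C ↦ CA
    D ↦ B

A->BC, B->AD, C->CA, D->B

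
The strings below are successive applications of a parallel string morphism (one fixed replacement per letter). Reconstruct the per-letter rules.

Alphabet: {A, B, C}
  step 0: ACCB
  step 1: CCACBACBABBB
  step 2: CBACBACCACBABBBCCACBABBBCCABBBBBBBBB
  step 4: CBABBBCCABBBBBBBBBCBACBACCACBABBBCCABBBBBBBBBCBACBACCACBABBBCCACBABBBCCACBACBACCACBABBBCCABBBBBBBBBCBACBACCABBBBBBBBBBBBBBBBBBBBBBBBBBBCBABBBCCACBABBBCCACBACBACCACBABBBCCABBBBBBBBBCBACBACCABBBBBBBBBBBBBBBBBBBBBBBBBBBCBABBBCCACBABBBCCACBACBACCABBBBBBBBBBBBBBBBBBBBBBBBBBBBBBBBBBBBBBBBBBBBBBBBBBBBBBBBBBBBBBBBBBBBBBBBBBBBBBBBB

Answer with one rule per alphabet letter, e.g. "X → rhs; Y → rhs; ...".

A->CCA, B->BBB, C->CBA

  step 1 ⇒ step 2: CCACBACBABBB ⇒ CBA·CBA·CCA·CBA·BBB·CCA·CBA·BBB·CCA·BBB·BBB·BBB
    A ↦ CCA
    B ↦ BBB
    C ↦ CBA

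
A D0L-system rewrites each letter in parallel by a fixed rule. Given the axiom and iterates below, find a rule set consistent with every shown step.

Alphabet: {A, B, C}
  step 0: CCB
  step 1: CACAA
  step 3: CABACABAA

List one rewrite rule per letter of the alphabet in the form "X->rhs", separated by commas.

  step 0 ⇒ step 1: CCB ⇒ CA·CA·A
    B ↦ A
    C ↦ CA
    A ↦ B  (constrained at step 1)

A->B, B->A, C->CA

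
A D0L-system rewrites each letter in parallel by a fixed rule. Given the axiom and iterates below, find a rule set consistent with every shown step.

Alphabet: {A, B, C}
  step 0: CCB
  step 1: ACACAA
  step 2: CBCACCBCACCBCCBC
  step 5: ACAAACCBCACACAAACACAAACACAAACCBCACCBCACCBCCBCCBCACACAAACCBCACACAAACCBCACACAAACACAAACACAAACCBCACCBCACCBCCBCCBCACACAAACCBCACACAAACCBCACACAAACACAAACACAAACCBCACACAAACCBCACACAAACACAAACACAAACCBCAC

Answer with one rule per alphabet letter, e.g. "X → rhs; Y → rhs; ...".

A->CBC, B->AA, C->AC

  step 1 ⇒ step 2: ACACAA ⇒ CBC·AC·CBC·AC·CBC·CBC
    A ↦ CBC
    C ↦ AC
  step 0 ⇒ step 1: CCB ⇒ AC·AC·AA
    B ↦ AA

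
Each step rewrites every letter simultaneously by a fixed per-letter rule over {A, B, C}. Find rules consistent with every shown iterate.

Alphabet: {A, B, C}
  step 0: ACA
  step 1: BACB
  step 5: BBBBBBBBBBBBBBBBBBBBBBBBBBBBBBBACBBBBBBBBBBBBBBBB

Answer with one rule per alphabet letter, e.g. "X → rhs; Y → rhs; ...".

  step 0 ⇒ step 1: ACA ⇒ B·AC·B
    A ↦ B
    C ↦ AC
    B ↦ BB  (constrained at step 1)

A->B, B->BB, C->AC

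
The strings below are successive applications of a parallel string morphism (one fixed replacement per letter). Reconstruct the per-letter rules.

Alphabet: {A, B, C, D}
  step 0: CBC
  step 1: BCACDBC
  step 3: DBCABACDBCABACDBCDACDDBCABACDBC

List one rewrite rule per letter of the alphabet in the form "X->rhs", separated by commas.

  step 0 ⇒ step 1: CBC ⇒ BC·ACD·BC
    B ↦ ACD
    C ↦ BC
    A ↦ D  (constrained at step 1)
    D ↦ AB  (constrained at step 1)

A->D, B->ACD, C->BC, D->AB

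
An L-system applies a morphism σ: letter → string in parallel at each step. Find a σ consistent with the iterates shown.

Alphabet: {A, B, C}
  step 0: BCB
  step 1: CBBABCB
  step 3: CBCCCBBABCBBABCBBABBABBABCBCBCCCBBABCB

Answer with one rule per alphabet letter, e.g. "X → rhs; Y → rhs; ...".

A->CC, B->CB, C->BAB

  step 0 ⇒ step 1: BCB ⇒ CB·BAB·CB
    B ↦ CB
    C ↦ BAB
    A ↦ CC  (constrained at step 1)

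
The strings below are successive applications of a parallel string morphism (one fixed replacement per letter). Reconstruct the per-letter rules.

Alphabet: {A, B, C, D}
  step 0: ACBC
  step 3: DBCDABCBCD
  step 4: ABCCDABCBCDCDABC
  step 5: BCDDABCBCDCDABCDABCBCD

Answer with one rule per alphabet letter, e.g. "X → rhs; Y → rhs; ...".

  step 4 ⇒ step 5: ABCCDABCBCDCDABC ⇒ B·C·D·D·ABC·B·C·D·C·D·ABC·D·ABC·B·C·D
    A ↦ B
    B ↦ C
    C ↦ D
    D ↦ ABC

A->B, B->C, C->D, D->ABC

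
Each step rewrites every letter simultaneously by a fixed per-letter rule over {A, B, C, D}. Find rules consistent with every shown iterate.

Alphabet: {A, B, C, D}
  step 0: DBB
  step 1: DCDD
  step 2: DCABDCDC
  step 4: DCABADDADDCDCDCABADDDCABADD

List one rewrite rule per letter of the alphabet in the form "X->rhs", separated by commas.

  step 1 ⇒ step 2: DCDD ⇒ DC·AB·DC·DC
    C ↦ AB
    D ↦ DC
    A ↦ AD  (constrained at step 2)
  step 0 ⇒ step 1: DBB ⇒ DC·D·D
    B ↦ D

A->AD, B->D, C->AB, D->DC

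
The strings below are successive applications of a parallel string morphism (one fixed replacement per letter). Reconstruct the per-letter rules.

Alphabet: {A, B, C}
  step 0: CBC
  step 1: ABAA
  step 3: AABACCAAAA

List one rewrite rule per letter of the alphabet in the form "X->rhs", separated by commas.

  step 0 ⇒ step 1: CBC ⇒ A·BA·A
    B ↦ BA
    C ↦ A
    A ↦ CC  (constrained at step 1)

A->CC, B->BA, C->A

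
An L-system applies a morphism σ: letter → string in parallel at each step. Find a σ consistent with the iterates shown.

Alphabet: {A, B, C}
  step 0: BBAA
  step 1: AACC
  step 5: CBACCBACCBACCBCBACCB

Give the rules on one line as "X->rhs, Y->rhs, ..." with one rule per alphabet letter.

A->C, B->A, C->CB

  step 0 ⇒ step 1: BBAA ⇒ A·A·C·C
    A ↦ C
    B ↦ A
    C ↦ CB  (constrained at step 1)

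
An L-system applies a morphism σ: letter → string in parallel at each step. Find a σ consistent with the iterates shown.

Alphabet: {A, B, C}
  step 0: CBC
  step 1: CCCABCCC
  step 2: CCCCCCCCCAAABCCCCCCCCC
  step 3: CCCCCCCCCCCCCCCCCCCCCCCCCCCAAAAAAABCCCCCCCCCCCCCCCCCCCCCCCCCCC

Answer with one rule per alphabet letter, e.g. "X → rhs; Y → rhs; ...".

A->AA, B->AB, C->CCC

  step 2 ⇒ step 3: CCCCCCCCCAAABCCCCCCCCC ⇒ CCC·CCC·CCC·CCC·CCC·CCC·CCC·CCC·CCC·AA·AA·AA·AB·CCC·CCC·CCC·CCC·CCC·CCC·CCC·CCC·CCC
    A ↦ AA
    B ↦ AB
    C ↦ CCC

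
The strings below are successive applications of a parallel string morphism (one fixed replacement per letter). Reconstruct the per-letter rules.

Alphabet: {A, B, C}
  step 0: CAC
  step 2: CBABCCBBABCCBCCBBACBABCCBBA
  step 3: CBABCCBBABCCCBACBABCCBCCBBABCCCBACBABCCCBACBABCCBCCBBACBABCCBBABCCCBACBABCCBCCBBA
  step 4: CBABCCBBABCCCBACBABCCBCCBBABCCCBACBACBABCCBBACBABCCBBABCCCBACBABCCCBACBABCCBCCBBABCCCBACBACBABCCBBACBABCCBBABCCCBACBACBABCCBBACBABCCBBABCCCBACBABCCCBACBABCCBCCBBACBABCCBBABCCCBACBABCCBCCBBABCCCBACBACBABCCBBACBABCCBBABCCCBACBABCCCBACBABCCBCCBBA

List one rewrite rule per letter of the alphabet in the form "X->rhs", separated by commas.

A->BBA, B->BCC, C->CBA

  step 3 ⇒ step 4: CBABCCBBABCCCBACBABCCBCCBBABCCCBACBABCCCBACBABCCBCCBBACBABCCBBABCCCBACBABCCBCCBBA ⇒ CBA·BCC·BBA·BCC·CBA·CBA·BCC·BCC·BBA·BCC·CBA·CBA·CBA·BCC·BBA·CBA·BCC·BBA·BCC·CBA·CBA·BCC·CBA·CBA·BCC·BCC·BBA·BCC·CBA·CBA·CBA·BCC·BBA·CBA·BCC·BBA·BCC·CBA·CBA·CBA·BCC·BBA·CBA·BCC·BBA·BCC·CBA·CBA·BCC·CBA·CBA·BCC·BCC·BBA·CBA·BCC·BBA·BCC·CBA·CBA·BCC·BCC·BBA·BCC·CBA·CBA·CBA·BCC·BBA·CBA·BCC·BBA·BCC·CBA·CBA·BCC·CBA·CBA·BCC·BCC·BBA
    A ↦ BBA
    B ↦ BCC
    C ↦ CBA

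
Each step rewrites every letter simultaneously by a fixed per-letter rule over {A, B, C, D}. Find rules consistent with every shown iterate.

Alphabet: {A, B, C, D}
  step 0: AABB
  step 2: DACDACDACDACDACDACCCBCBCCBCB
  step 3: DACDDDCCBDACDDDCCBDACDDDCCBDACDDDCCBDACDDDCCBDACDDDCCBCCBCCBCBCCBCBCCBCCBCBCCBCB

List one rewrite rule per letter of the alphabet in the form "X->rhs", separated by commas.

  step 2 ⇒ step 3: DACDACDACDACDACDACCCBCBCCBCB ⇒ DAC·DDD·CCB·DAC·DDD·CCB·DAC·DDD·CCB·DAC·DDD·CCB·DAC·DDD·CCB·DAC·DDD·CCB·CCB·CCB·CB·CCB·CB·CCB·CCB·CB·CCB·CB
    A ↦ DDD
    B ↦ CB
    C ↦ CCB
    D ↦ DAC

A->DDD, B->CB, C->CCB, D->DAC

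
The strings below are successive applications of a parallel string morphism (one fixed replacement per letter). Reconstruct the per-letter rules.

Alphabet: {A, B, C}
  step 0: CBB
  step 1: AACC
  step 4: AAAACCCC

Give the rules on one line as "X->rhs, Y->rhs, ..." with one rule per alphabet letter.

  step 0 ⇒ step 1: CBB ⇒ AA·C·C
    B ↦ C
    C ↦ AA
    A ↦ B  (constrained at step 1)

A->B, B->C, C->AA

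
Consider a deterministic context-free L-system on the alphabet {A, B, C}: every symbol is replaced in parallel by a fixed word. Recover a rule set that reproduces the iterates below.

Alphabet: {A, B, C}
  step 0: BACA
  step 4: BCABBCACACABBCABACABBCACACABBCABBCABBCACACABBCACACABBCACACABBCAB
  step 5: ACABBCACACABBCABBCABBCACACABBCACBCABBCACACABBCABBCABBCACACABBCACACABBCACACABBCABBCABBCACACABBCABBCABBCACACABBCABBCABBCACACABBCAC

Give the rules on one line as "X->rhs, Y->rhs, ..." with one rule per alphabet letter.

  step 4 ⇒ step 5: BCABBCACACABBCABACABBCACACABBCABBCABBCACACABBCACACABBCACACABBCAB ⇒ AC·AB·BC·AC·AC·AB·BC·AB·BC·AB·BC·AC·AC·AB·BC·AC·BC·AB·BC·AC·AC·AB·BC·AB·BC·AB·BC·AC·AC·AB·BC·AC·AC·AB·BC·AC·AC·AB·BC·AB·BC·AB·BC·AC·AC·AB·BC·AB·BC·AB·BC·AC·AC·AB·BC·AB·BC·AB·BC·AC·AC·AB·BC·AC
    A ↦ BC
    B ↦ AC
    C ↦ AB

A->BC, B->AC, C->AB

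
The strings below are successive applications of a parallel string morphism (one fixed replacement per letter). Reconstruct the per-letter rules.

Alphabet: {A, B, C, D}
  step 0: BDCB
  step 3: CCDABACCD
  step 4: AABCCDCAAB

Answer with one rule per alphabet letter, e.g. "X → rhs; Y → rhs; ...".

A->C, B->CD, C->A, D->B

  step 3 ⇒ step 4: CCDABACCD ⇒ A·A·B·C·CD·C·A·A·B
    A ↦ C
    B ↦ CD
    C ↦ A
    D ↦ B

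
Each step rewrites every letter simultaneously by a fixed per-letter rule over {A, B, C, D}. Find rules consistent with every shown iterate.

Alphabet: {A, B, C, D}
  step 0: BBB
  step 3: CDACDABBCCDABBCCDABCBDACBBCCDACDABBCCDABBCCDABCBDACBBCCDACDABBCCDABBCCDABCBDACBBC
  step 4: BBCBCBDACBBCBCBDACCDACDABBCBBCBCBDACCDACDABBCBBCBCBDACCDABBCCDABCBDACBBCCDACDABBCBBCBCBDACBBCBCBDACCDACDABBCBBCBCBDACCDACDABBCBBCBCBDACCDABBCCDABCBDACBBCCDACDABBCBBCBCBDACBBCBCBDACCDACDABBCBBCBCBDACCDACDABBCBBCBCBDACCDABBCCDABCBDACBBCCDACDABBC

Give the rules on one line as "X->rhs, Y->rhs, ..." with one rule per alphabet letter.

  step 3 ⇒ step 4: CDACDABBCCDABBCCDABCBDACBBCCDACDABBCCDABBCCDABCBDACBBCCDACDABBCCDABBCCDABCBDACBBC ⇒ BBC·BCB·DAC·BBC·BCB·DAC·CDA·CDA·BBC·BBC·BCB·DAC·CDA·CDA·BBC·BBC·BCB·DAC·CDA·BBC·CDA·BCB·DAC·BBC·CDA·CDA·BBC·BBC·BCB·DAC·BBC·BCB·DAC·CDA·CDA·BBC·BBC·BCB·DAC·CDA·CDA·BBC·BBC·BCB·DAC·CDA·BBC·CDA·BCB·DAC·BBC·CDA·CDA·BBC·BBC·BCB·DAC·BBC·BCB·DAC·CDA·CDA·BBC·BBC·BCB·DAC·CDA·CDA·BBC·BBC·BCB·DAC·CDA·BBC·CDA·BCB·DAC·BBC·CDA·CDA·BBC
    A ↦ DAC
    B ↦ CDA
    C ↦ BBC
    D ↦ BCB

A->DAC, B->CDA, C->BBC, D->BCB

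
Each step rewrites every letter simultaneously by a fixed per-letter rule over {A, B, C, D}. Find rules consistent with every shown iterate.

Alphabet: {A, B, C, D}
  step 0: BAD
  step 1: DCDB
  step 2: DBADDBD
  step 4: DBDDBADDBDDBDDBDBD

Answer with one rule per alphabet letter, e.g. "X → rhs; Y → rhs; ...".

  step 1 ⇒ step 2: DCDB ⇒ DB·AD·DB·D
    B ↦ D
    C ↦ AD
    D ↦ DB
  step 0 ⇒ step 1: BAD ⇒ D·C·DB
    A ↦ C

A->C, B->D, C->AD, D->DB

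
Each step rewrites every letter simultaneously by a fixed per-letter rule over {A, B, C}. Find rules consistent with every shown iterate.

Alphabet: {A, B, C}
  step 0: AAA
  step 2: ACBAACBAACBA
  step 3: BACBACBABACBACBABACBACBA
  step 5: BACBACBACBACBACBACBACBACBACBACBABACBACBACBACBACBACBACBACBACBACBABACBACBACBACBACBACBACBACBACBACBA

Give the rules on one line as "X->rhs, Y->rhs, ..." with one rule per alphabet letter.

A->BA, B->AC, C->CB

  step 2 ⇒ step 3: ACBAACBAACBA ⇒ BA·CB·AC·BA·BA·CB·AC·BA·BA·CB·AC·BA
    A ↦ BA
    B ↦ AC
    C ↦ CB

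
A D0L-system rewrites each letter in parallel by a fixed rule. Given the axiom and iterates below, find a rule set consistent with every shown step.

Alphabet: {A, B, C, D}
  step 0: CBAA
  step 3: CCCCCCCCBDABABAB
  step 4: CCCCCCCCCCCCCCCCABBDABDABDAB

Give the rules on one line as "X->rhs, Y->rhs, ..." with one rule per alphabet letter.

A->D, B->AB, C->CC, D->B

  step 3 ⇒ step 4: CCCCCCCCBDABABAB ⇒ CC·CC·CC·CC·CC·CC·CC·CC·AB·B·D·AB·D·AB·D·AB
    A ↦ D
    B ↦ AB
    C ↦ CC
    D ↦ B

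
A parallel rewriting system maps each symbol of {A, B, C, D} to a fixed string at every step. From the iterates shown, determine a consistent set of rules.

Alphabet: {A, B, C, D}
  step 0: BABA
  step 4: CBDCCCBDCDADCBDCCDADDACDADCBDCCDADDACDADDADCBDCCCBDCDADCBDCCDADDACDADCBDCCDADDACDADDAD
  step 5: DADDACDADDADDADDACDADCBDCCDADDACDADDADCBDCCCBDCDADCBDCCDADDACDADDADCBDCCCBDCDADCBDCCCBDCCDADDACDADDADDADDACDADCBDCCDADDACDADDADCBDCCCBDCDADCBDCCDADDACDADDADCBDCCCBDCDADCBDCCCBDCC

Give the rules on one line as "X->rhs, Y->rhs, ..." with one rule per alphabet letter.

A->BDC, B->DA, C->DAD, D->C

  step 4 ⇒ step 5: CBDCCCBDCDADCBDCCDADDACDADCBDCCDADDACDADDADCBDCCCBDCDADCBDCCDADDACDADCBDCCDADDACDADDAD ⇒ DAD·DA·C·DAD·DAD·DAD·DA·C·DAD·C·BDC·C·DAD·DA·C·DAD·DAD·C·BDC·C·C·BDC·DAD·C·BDC·C·DAD·DA·C·DAD·DAD·C·BDC·C·C·BDC·DAD·C·BDC·C·C·BDC·C·DAD·DA·C·DAD·DAD·DAD·DA·C·DAD·C·BDC·C·DAD·DA·C·DAD·DAD·C·BDC·C·C·BDC·DAD·C·BDC·C·DAD·DA·C·DAD·DAD·C·BDC·C·C·BDC·DAD·C·BDC·C·C·BDC·C
    A ↦ BDC
    B ↦ DA
    C ↦ DAD
    D ↦ C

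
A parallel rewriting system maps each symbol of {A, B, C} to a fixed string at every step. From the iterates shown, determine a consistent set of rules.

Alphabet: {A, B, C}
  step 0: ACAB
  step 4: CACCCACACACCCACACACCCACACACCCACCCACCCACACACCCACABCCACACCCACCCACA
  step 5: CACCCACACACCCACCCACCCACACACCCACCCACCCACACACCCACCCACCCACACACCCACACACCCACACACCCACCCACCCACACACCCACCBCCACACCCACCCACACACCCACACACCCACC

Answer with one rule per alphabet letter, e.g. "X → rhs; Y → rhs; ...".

A->CC, B->BC, C->CA

  step 4 ⇒ step 5: CACCCACACACCCACACACCCACACACCCACCCACCCACACACCCACABCCACACCCACCCACA ⇒ CA·CC·CA·CA·CA·CC·CA·CC·CA·CC·CA·CA·CA·CC·CA·CC·CA·CC·CA·CA·CA·CC·CA·CC·CA·CC·CA·CA·CA·CC·CA·CA·CA·CC·CA·CA·CA·CC·CA·CC·CA·CC·CA·CA·CA·CC·CA·CC·BC·CA·CA·CC·CA·CC·CA·CA·CA·CC·CA·CA·CA·CC·CA·CC
    A ↦ CC
    B ↦ BC
    C ↦ CA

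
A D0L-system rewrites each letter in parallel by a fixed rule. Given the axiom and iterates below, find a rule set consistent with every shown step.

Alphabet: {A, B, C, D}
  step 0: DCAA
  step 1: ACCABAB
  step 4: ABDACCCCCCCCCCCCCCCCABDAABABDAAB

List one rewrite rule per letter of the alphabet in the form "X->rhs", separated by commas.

A->AB, B->D, C->CC, D->A

  step 0 ⇒ step 1: DCAA ⇒ A·CC·AB·AB
    A ↦ AB
    C ↦ CC
    D ↦ A
    B ↦ D  (constrained at step 1)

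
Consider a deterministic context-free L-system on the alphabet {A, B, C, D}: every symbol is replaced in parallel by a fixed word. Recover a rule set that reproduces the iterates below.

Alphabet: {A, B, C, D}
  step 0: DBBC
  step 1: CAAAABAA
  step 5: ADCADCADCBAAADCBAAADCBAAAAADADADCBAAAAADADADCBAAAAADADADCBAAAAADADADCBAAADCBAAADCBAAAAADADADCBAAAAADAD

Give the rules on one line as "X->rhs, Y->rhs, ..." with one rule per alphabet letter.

  step 0 ⇒ step 1: DBBC ⇒ C·AA·AA·BAA
    B ↦ AA
    C ↦ BAA
    D ↦ C
    A ↦ AD  (constrained at step 1)

A->AD, B->AA, C->BAA, D->C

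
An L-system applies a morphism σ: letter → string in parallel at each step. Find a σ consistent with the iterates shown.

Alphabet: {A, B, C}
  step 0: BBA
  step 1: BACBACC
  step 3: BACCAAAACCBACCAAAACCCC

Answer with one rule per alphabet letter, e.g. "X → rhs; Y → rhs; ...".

  step 0 ⇒ step 1: BBA ⇒ BAC·BAC·C
    A ↦ C
    B ↦ BAC
    C ↦ AA  (constrained at step 1)

A->C, B->BAC, C->AA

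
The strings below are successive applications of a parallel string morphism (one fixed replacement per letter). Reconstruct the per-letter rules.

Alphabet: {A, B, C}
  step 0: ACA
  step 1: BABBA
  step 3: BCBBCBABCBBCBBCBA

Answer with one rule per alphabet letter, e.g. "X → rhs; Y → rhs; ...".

A->BA, B->BC, C->B

  step 0 ⇒ step 1: ACA ⇒ BA·B·BA
    A ↦ BA
    C ↦ B
    B ↦ BC  (constrained at step 1)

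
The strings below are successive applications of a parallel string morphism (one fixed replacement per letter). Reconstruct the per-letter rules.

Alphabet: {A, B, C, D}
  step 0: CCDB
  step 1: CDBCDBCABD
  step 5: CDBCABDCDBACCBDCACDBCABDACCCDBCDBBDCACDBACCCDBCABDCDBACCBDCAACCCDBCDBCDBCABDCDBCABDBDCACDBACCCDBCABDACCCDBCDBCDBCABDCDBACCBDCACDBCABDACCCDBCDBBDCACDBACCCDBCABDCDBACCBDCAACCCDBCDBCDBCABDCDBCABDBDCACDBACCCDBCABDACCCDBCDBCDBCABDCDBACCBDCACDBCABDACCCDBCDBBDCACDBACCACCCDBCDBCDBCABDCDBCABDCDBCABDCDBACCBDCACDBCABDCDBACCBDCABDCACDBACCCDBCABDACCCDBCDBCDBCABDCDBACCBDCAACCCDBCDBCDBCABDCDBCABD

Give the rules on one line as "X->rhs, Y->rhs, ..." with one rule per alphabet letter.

A->ACC, B->BD, C->CDB, D->CA

  step 0 ⇒ step 1: CCDB ⇒ CDB·CDB·CA·BD
    B ↦ BD
    C ↦ CDB
    D ↦ CA
    A ↦ ACC  (constrained at step 1)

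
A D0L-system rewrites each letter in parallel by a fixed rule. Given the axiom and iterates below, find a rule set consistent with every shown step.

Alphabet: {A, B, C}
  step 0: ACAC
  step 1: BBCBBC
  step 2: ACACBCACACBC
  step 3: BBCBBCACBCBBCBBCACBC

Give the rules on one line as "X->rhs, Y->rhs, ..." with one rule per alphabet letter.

A->B, B->AC, C->BC

  step 2 ⇒ step 3: ACACBCACACBC ⇒ B·BC·B·BC·AC·BC·B·BC·B·BC·AC·BC
    A ↦ B
    B ↦ AC
    C ↦ BC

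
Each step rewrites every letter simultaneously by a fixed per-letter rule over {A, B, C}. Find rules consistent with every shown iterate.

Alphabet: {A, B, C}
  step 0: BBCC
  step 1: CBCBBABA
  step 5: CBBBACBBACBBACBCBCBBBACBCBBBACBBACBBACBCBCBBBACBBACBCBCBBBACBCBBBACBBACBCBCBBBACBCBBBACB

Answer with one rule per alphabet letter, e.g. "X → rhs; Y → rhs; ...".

  step 0 ⇒ step 1: BBCC ⇒ CB·CB·BA·BA
    B ↦ CB
    C ↦ BA
    A ↦ B  (constrained at step 1)

A->B, B->CB, C->BA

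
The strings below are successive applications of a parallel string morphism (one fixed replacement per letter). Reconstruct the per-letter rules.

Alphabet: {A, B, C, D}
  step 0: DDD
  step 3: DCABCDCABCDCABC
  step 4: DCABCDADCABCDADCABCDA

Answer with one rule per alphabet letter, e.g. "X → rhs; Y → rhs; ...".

A->BC, B->D, C->A, D->DC

  step 3 ⇒ step 4: DCABCDCABCDCABC ⇒ DC·A·BC·D·A·DC·A·BC·D·A·DC·A·BC·D·A
    A ↦ BC
    B ↦ D
    C ↦ A
    D ↦ DC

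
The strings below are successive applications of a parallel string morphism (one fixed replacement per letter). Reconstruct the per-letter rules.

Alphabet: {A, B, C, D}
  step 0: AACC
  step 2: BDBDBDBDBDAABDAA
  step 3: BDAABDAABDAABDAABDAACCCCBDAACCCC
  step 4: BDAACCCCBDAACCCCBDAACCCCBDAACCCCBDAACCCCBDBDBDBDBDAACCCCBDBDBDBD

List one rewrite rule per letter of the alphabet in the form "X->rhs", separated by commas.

A->CC, B->BD, C->BD, D->AA

  step 3 ⇒ step 4: BDAABDAABDAABDAABDAACCCCBDAACCCC ⇒ BD·AA·CC·CC·BD·AA·CC·CC·BD·AA·CC·CC·BD·AA·CC·CC·BD·AA·CC·CC·BD·BD·BD·BD·BD·AA·CC·CC·BD·BD·BD·BD
    A ↦ CC
    B ↦ BD
    C ↦ BD
    D ↦ AA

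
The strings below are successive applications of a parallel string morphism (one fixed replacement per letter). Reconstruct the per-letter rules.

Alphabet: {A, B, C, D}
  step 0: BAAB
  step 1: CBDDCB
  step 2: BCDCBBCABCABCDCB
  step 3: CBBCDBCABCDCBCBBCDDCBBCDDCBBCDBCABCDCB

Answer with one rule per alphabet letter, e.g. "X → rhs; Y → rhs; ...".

A->D, B->CB, C->BCD, D->BCA

  step 2 ⇒ step 3: BCDCBBCABCABCDCB ⇒ CB·BCD·BCA·BCD·CB·CB·BCD·D·CB·BCD·D·CB·BCD·BCA·BCD·CB
    A ↦ D
    B ↦ CB
    C ↦ BCD
    D ↦ BCA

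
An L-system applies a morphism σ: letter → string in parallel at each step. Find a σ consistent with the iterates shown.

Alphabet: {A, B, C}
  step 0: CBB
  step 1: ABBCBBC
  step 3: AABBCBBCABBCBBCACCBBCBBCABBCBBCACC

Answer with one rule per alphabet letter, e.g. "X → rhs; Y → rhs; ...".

  step 0 ⇒ step 1: CBB ⇒ A·BBC·BBC
    B ↦ BBC
    C ↦ A
    A ↦ CC  (constrained at step 1)

A->CC, B->BBC, C->A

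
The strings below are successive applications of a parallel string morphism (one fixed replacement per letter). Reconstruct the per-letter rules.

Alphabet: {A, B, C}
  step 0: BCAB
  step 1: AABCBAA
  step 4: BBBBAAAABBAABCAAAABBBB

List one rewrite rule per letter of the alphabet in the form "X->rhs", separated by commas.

  step 0 ⇒ step 1: BCAB ⇒ AA·BC·B·AA
    A ↦ B
    B ↦ AA
    C ↦ BC

A->B, B->AA, C->BC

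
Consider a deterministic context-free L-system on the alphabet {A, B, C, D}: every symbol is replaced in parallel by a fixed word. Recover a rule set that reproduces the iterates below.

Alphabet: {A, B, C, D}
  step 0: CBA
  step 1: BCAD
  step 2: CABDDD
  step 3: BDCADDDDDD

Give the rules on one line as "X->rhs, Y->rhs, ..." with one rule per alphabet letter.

A->D, B->CA, C->B, D->DD

  step 2 ⇒ step 3: CABDDD ⇒ B·D·CA·DD·DD·DD
    A ↦ D
    B ↦ CA
    C ↦ B
    D ↦ DD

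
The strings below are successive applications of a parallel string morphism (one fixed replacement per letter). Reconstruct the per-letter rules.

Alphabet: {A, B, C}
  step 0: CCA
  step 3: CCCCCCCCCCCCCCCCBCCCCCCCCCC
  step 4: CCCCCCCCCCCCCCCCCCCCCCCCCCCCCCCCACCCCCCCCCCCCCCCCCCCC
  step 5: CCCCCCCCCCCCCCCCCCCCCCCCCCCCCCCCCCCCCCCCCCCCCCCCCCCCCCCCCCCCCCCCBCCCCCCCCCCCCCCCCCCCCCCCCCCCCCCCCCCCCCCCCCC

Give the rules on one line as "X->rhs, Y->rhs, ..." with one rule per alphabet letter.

  step 4 ⇒ step 5: CCCCCCCCCCCCCCCCCCCCCCCCCCCCCCCCACCCCCCCCCCCCCCCCCCCC ⇒ CC·CC·CC·CC·CC·CC·CC·CC·CC·CC·CC·CC·CC·CC·CC·CC·CC·CC·CC·CC·CC·CC·CC·CC·CC·CC·CC·CC·CC·CC·CC·CC·BCC·CC·CC·CC·CC·CC·CC·CC·CC·CC·CC·CC·CC·CC·CC·CC·CC·CC·CC·CC·CC
    A ↦ BCC
    C ↦ CC
  step 3 ⇒ step 4: CCCCCCCCCCCCCCCCBCCCCCCCCCC ⇒ CC·CC·CC·CC·CC·CC·CC·CC·CC·CC·CC·CC·CC·CC·CC·CC·A·CC·CC·CC·CC·CC·CC·CC·CC·CC·CC
    B ↦ A

A->BCC, B->A, C->CC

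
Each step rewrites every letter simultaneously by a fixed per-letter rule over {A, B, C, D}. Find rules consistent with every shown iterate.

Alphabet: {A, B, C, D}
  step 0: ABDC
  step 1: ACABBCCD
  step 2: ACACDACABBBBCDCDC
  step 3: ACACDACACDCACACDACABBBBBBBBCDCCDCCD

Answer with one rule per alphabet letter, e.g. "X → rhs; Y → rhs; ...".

  step 2 ⇒ step 3: ACACDACABBBBCDCDC ⇒ ACA·CD·ACA·CD·C·ACA·CD·ACA·BB·BB·BB·BB·CD·C·CD·C·CD
    A ↦ ACA
    B ↦ BB
    C ↦ CD
    D ↦ C

A->ACA, B->BB, C->CD, D->C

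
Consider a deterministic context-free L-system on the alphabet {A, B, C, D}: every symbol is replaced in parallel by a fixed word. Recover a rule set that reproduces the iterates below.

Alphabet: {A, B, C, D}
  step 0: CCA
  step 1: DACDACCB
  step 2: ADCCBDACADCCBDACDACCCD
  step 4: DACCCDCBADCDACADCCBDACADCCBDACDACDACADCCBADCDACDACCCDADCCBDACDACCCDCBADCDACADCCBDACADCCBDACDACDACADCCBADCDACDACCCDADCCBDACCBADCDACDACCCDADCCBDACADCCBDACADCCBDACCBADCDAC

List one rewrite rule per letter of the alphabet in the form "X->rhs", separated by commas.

A->CB, B->CCD, C->DAC, D->ADC

  step 1 ⇒ step 2: DACDACCB ⇒ ADC·CB·DAC·ADC·CB·DAC·DAC·CCD
    A ↦ CB
    B ↦ CCD
    C ↦ DAC
    D ↦ ADC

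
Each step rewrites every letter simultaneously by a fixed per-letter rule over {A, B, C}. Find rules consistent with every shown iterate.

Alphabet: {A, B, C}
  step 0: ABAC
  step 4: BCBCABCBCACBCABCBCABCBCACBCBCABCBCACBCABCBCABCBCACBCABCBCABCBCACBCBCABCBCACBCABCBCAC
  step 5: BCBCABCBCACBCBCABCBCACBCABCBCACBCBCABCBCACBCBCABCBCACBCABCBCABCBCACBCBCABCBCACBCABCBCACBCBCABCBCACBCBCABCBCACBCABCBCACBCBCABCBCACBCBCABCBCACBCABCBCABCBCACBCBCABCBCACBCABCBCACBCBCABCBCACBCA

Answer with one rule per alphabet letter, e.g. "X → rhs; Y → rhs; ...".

  step 4 ⇒ step 5: BCBCABCBCACBCABCBCABCBCACBCBCABCBCACBCABCBCABCBCACBCABCBCABCBCACBCBCABCBCACBCABCBCAC ⇒ BC·BCA·BC·BCA·C·BC·BCA·BC·BCA·C·BCA·BC·BCA·C·BC·BCA·BC·BCA·C·BC·BCA·BC·BCA·C·BCA·BC·BCA·BC·BCA·C·BC·BCA·BC·BCA·C·BCA·BC·BCA·C·BC·BCA·BC·BCA·C·BC·BCA·BC·BCA·C·BCA·BC·BCA·C·BC·BCA·BC·BCA·C·BC·BCA·BC·BCA·C·BCA·BC·BCA·BC·BCA·C·BC·BCA·BC·BCA·C·BCA·BC·BCA·C·BC·BCA·BC·BCA·C·BCA
    A ↦ C
    B ↦ BC
    C ↦ BCA

A->C, B->BC, C->BCA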